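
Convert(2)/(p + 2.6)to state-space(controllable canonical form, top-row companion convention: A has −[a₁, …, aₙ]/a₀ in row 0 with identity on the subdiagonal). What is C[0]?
Reachable canonical form: C = numerator coefficients (right-aligned, zero-padded to length n).
num = 2, C = [[2]].
C[0] = 2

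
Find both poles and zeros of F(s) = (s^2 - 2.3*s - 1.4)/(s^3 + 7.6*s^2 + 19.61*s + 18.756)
Set denominator = 0: s^3 + 7.6*s^2 + 19.61*s + 18.756 = (s + 3.6)(s^2 + 4*s + 5.21) = 0 → Poles: -2 + 1.1j, -2 - 1.1j, -3.6
Set numerator = 0: s^2 - 2.3*s - 1.4 = (s + 0.5)(s - 2.8) = 0 → Zeros: -0.5, 2.8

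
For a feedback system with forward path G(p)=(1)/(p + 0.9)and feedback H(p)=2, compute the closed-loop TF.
Closed-loop T = G/(1+GH).
Numerator: G_num * H_den = 1.
Denominator: G_den * H_den + G_num * H_num = (p + 0.9) + (2) = p + 2.9.
T(p) = (1)/(p + 2.9)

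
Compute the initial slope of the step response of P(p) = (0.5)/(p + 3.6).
IVT: y'(0⁺) = lim_{p→∞} p²·Y(p) = lim_{p→∞} p·P(p).
deg(num) = 0, deg(den) = 1, relative degree = 1, so p·P(p) → (leading num)/(leading den) = 0.5/1 = 0.5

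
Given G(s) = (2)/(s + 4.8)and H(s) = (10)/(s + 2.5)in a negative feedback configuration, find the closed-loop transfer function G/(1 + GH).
Closed-loop T = G/(1+GH).
Numerator: G_num * H_den = 2*s + 5.
Denominator: G_den * H_den + G_num * H_num = (s^2 + 7.3*s + 12) + (20) = s^2 + 7.3*s + 32.
T(s) = (2*s + 5)/(s^2 + 7.3*s + 32)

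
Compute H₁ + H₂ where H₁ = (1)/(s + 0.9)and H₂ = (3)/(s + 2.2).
Parallel: H = H₁ + H₂ = (n₁·d₂ + n₂·d₁)/(d₁·d₂).
n₁·d₂ = s + 2.2. n₂·d₁ = 3*s + 2.7. Sum = 4*s + 4.9. d₁·d₂ = s^2 + 3.1*s + 1.98.
H(s) = (4*s + 4.9)/(s^2 + 3.1*s + 1.98)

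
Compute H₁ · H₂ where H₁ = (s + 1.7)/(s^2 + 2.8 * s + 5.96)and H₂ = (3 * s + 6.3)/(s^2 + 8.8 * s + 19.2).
Series: H = H₁ · H₂ = (n₁·n₂)/(d₁·d₂).
Num: n₁·n₂ = 3*s^2 + 11.4*s + 10.71. Den: d₁·d₂ = s^4 + 11.6*s^3 + 49.8*s^2 + 106.208*s + 114.432.
H(s) = (3*s^2 + 11.4*s + 10.71)/(s^4 + 11.6*s^3 + 49.8*s^2 + 106.208*s + 114.432)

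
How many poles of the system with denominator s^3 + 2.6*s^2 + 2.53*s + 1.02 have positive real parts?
s^3 + 2.6*s^2 + 2.53*s + 1.02 = (s + 1.2)(s^2 + 1.4*s + 0.85). Poles: -0.7 + 0.6j, -0.7 - 0.6j, -1.2. RHP poles (Re>0): 0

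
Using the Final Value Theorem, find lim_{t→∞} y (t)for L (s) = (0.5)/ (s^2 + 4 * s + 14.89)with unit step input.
FVT: lim_{t→∞} y(t) = lim_{s→0} s*Y(s) where Y(s) = L(s)/s.
= lim_{s→0} L(s) = L(0) = num(0)/den(0) = 0.5/14.89 = 0.03358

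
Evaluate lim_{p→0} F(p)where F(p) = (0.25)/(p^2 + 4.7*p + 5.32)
DC gain = F(0) = num(0)/den(0) = 0.25/5.32 = 0.04699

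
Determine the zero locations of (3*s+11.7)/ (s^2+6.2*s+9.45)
Set numerator = 0: 3*s + 11.7 = 0 → Zeros: -3.9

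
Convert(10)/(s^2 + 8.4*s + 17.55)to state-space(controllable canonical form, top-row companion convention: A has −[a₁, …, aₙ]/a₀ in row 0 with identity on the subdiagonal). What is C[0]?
Reachable canonical form: C = numerator coefficients (right-aligned, zero-padded to length n).
num = 10, C = [[0, 10]].
C[0] = 0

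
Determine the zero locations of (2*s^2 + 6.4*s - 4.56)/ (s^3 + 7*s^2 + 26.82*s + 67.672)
Set numerator = 0: 2*s^2 + 6.4*s - 4.56 = 2*(s - 0.6)(s + 3.8) = 0 → Zeros: -3.8, 0.6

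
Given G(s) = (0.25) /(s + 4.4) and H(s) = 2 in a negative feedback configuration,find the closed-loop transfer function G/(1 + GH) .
Closed-loop T = G/(1+GH).
Numerator: G_num * H_den = 0.25.
Denominator: G_den * H_den + G_num * H_num = (s + 4.4) + (0.5) = s + 4.9.
T(s) = (0.25)/(s + 4.9)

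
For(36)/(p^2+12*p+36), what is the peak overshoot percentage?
Standard form: ωn²/(p²+2ζωn·p+ωn²) → ωn = 6, ζ = 1.
ζ ≥ 1, so the response is non-oscillatory: peak overshoot = 0%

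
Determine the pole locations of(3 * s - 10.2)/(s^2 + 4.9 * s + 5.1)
Set denominator = 0: s^2 + 4.9*s + 5.1 = (s + 1.5)(s + 3.4) = 0 → Poles: -1.5, -3.4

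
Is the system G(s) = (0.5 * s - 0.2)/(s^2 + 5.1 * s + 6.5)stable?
Denominator: s^2 + 5.1*s + 6.5 = (s + 2.5)(s + 2.6). Poles: -2.5, -2.6. All Re(p)<0: Yes (stable)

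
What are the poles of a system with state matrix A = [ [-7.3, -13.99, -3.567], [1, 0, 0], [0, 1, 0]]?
Eigenvalues solve det(λI - A) = 0.
Characteristic polynomial: λ^3 + 7.3*λ^2 + 13.99*λ + 3.567 = 0.
Factor: (λ + 0.3)(λ + 2.9)(λ + 4.1) = 0.
Roots: -0.3, -2.9, -4.1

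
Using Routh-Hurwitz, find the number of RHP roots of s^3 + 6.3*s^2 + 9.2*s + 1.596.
Routh array:
s^3: [1, 9.2]; s^2: [6.3, 1.596]; s^1: [8.94667]; s^0: [1.596]
First column: [1, 6.3, 8.94667, 1.596]. Sign changes = RHP roots = 0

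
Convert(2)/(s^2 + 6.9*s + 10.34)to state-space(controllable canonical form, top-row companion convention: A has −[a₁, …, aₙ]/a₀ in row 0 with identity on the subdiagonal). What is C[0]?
Reachable canonical form: C = numerator coefficients (right-aligned, zero-padded to length n).
num = 2, C = [[0, 2]].
C[0] = 0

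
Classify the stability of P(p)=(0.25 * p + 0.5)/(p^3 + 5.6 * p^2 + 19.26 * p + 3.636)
Denominator: p^3 + 5.6*p^2 + 19.26*p + 3.636 = (p + 0.2)(p^2 + 5.4*p + 18.18). Poles: -0.2, -2.7 + 3.3j, -2.7 - 3.3j. Stable (all poles in LHP)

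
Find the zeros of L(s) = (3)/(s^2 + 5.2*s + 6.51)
Numerator is a nonzero constant (3) → Zeros: none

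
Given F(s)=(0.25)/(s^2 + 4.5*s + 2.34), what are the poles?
Set denominator = 0: s^2 + 4.5*s + 2.34 = (s + 0.6)(s + 3.9) = 0 → Poles: -0.6, -3.9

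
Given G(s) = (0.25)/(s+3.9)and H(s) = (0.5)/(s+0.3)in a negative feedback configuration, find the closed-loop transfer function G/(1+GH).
Closed-loop T = G/(1+GH).
Numerator: G_num * H_den = 0.25*s + 0.075.
Denominator: G_den * H_den + G_num * H_num = (s^2 + 4.2*s + 1.17) + (0.125) = s^2 + 4.2*s + 1.295.
T(s) = (0.25*s + 0.075)/(s^2 + 4.2*s + 1.295)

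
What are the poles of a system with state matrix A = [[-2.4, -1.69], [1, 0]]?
Eigenvalues solve det(λI - A) = 0.
Characteristic polynomial: λ^2 + 2.4*λ + 1.69 = 0.
Roots: -1.2 + 0.5j, -1.2 - 0.5j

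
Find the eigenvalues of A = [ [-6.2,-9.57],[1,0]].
Eigenvalues solve det(λI - A) = 0.
Characteristic polynomial: λ^2 + 6.2*λ + 9.57 = 0.
Factor: (λ + 3.3)(λ + 2.9) = 0.
Roots: -2.9, -3.3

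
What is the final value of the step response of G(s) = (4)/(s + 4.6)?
FVT: lim_{t→∞} y(t) = lim_{s→0} s*Y(s) where Y(s) = G(s)/s.
= lim_{s→0} G(s) = G(0) = num(0)/den(0) = 4/4.6 = 0.8696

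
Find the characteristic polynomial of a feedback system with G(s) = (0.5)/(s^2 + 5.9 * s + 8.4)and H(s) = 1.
Characteristic poly = G_den * H_den + G_num * H_num = (s^2 + 5.9*s + 8.4) + (0.5) = s^2 + 5.9*s + 8.9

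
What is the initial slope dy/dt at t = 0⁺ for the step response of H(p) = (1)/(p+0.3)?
IVT: y'(0⁺) = lim_{p→∞} p²·Y(p) = lim_{p→∞} p·H(p).
deg(num) = 0, deg(den) = 1, relative degree = 1, so p·H(p) → (leading num)/(leading den) = 1/1 = 1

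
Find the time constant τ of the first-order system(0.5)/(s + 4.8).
First-order system: τ = -1/pole. Pole = -4.8. τ = -1/(-4.8) = 0.2083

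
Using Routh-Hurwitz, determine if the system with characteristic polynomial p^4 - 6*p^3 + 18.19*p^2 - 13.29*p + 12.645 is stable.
Routh array:
p^4: [1, 18.19, 12.645]; p^3: [-6, -13.29]; p^2: [15.975, 12.645]; p^1: [-8.5407]; p^0: [12.645]
First column: [1, -6, 15.975, -8.5407, 12.645]. Sign changes = 4.
No, unstable (4 RHP root(s))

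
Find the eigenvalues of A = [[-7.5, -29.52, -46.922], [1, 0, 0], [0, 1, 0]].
Eigenvalues solve det(λI - A) = 0.
Characteristic polynomial: λ^3 + 7.5*λ^2 + 29.52*λ + 46.922 = 0.
Factor: (λ + 2.9)(λ^2 + 4.6*λ + 16.18) = 0.
Roots: -2.3 + 3.3j, -2.3 - 3.3j, -2.9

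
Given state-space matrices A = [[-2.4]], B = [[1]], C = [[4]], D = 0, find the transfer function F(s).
F(s) = C(sI - A)⁻¹B + D.
Characteristic polynomial det(sI - A) = s + 2.4.
Numerator from C·adj(sI-A)·B + D·det(sI-A) = 4.
F(s) = (4)/(s + 2.4)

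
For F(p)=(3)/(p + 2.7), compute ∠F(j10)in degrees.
Substitute p = j*10: F(j10) = 0.0754963 - 0.279616j.
∠F(j10) = atan2(Im, Re) = atan2(-0.279616, 0.0754963) = -74.89°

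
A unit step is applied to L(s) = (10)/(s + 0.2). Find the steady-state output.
FVT: lim_{t→∞} y(t) = lim_{s→0} s*Y(s) where Y(s) = L(s)/s.
= lim_{s→0} L(s) = L(0) = num(0)/den(0) = 10/0.2 = 50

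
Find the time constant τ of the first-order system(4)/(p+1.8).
First-order system: τ = -1/pole. Pole = -1.8. τ = -1/(-1.8) = 0.5556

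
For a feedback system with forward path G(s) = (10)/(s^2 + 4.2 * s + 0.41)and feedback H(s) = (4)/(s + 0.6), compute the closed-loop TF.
Closed-loop T = G/(1+GH).
Numerator: G_num * H_den = 10*s + 6.
Denominator: G_den * H_den + G_num * H_num = (s^3 + 4.8*s^2 + 2.93*s + 0.246) + (40) = s^3 + 4.8*s^2 + 2.93*s + 40.246.
T(s) = (10*s + 6)/(s^3 + 4.8*s^2 + 2.93*s + 40.246)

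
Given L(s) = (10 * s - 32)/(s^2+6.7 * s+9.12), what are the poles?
Set denominator = 0: s^2 + 6.7*s + 9.12 = (s + 1.9)(s + 4.8) = 0 → Poles: -1.9, -4.8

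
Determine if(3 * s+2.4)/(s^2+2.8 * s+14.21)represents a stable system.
Denominator: s^2 + 2.8*s + 14.21. Poles: -1.4 + 3.5j, -1.4 - 3.5j. All Re(p)<0: Yes (stable)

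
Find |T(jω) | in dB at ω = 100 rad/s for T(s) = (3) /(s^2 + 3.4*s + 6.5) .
Substitute s = j*100: T(j100) = -0.000299848 - 1.02015e-05j.
|T(j100)| = sqrt(Re² + Im²) = 0.0003.
20*log₁₀(0.0003) = -70.46 dB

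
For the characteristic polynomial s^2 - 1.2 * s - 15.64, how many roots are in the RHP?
s^2 - 1.2*s - 15.64 = (s - 4.6)(s + 3.4). Poles: -3.4, 4.6. RHP poles (Re>0): 1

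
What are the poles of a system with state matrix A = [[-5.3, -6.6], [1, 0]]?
Eigenvalues solve det(λI - A) = 0.
Characteristic polynomial: λ^2 + 5.3*λ + 6.6 = 0.
Factor: (λ + 3.3)(λ + 2) = 0.
Roots: -2, -3.3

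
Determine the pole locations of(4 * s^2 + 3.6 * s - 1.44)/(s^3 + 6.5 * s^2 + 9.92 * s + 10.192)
Set denominator = 0: s^3 + 6.5*s^2 + 9.92*s + 10.192 = (s + 4.9)(s^2 + 1.6*s + 2.08) = 0 → Poles: -0.8 + 1.2j, -0.8 - 1.2j, -4.9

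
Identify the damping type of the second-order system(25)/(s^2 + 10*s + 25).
Standard form: ωn²/(s²+2ζωn·s+ωn²) gives ωn=5, ζ=1.
Critically damped (ζ = 1)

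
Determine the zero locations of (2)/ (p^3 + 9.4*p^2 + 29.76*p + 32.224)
Numerator is a nonzero constant (2) → Zeros: none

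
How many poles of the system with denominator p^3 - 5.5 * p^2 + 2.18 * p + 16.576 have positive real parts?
p^3 - 5.5*p^2 + 2.18*p + 16.576 = (p - 3.7)(p - 3.2)(p + 1.4). Poles: -1.4, 3.2, 3.7. RHP poles (Re>0): 2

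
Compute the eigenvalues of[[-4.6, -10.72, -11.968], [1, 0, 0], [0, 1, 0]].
Eigenvalues solve det(λI - A) = 0.
Characteristic polynomial: λ^3 + 4.6*λ^2 + 10.72*λ + 11.968 = 0.
Factor: (λ + 2.2)(λ^2 + 2.4*λ + 5.44) = 0.
Roots: -1.2 + 2j, -1.2 - 2j, -2.2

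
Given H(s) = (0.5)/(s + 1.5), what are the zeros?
Numerator is a nonzero constant (0.5) → Zeros: none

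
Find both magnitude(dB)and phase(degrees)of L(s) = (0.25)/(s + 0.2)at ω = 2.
Substitute s = j*2: L(j2) = 0.0123762 - 0.123762j.
|L| = 20*log₁₀(sqrt(Re²+Im²)) = -18.11 dB.
∠L = atan2(Im, Re) = -84.29°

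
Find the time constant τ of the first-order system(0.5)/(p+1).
First-order system: τ = -1/pole. Pole = -1. τ = -1/(-1) = 1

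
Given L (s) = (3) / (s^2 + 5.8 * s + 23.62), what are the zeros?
Numerator is a nonzero constant (3) → Zeros: none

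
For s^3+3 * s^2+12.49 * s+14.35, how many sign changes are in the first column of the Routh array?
Routh array:
s^3: [1, 12.49]; s^2: [3, 14.35]; s^1: [7.70667]; s^0: [14.35]
First column: [1, 3, 7.70667, 14.35]. Sign changes = 0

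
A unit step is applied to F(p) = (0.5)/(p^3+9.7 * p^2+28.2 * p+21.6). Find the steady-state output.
FVT: lim_{t→∞} y(t) = lim_{p→0} p*Y(p) where Y(p) = F(p)/p.
= lim_{p→0} F(p) = F(0) = num(0)/den(0) = 0.5/21.6 = 0.02315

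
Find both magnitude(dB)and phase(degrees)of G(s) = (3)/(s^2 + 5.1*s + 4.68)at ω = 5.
Substitute s = j*5: G(j5) = -0.0573389 - 0.0719558j.
|G| = 20*log₁₀(sqrt(Re²+Im²)) = -20.72 dB.
∠G = atan2(Im, Re) = -128.55°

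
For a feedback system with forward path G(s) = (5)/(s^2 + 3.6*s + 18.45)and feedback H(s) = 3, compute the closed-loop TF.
Closed-loop T = G/(1+GH).
Numerator: G_num * H_den = 5.
Denominator: G_den * H_den + G_num * H_num = (s^2 + 3.6*s + 18.45) + (15) = s^2 + 3.6*s + 33.45.
T(s) = (5)/(s^2 + 3.6*s + 33.45)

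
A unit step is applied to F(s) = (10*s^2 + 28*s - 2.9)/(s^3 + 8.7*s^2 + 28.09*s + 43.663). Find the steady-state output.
FVT: lim_{t→∞} y(t) = lim_{s→0} s*Y(s) where Y(s) = F(s)/s.
= lim_{s→0} F(s) = F(0) = num(0)/den(0) = -2.9/43.663 = -0.06642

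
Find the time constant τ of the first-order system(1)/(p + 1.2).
First-order system: τ = -1/pole. Pole = -1.2. τ = -1/(-1.2) = 0.8333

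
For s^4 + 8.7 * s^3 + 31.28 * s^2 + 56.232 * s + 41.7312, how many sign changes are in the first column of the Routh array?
Routh array:
s^4: [1, 31.28, 41.7312]; s^3: [8.7, 56.232]; s^2: [24.8166, 41.7312]; s^1: [41.6022]; s^0: [41.7312]
First column: [1, 8.7, 24.8166, 41.6022, 41.7312]. Sign changes = 0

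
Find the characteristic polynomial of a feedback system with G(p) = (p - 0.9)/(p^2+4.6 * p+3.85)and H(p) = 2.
Characteristic poly = G_den * H_den + G_num * H_num = (p^2 + 4.6*p + 3.85) + (2*p - 1.8) = p^2 + 6.6*p + 2.05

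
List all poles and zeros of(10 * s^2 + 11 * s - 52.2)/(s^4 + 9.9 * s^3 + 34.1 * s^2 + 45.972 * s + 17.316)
Set denominator = 0: s^4 + 9.9*s^3 + 34.1*s^2 + 45.972*s + 17.316 = (s + 2.6)(s + 3.7)(s + 0.6)(s + 3) = 0 → Poles: -0.6, -2.6, -3, -3.7
Set numerator = 0: 10*s^2 + 11*s - 52.2 = 10*(s - 1.8)(s + 2.9) = 0 → Zeros: -2.9, 1.8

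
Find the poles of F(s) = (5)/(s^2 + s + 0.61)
Set denominator = 0: s^2 + s + 0.61 = 0 → Poles: -0.5 + 0.6j, -0.5 - 0.6j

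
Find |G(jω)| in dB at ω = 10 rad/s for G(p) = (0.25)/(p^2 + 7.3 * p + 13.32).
Substitute p = j*10: G(j10) = -0.00168738 - 0.00142107j.
|G(j10)| = sqrt(Re² + Im²) = 0.002206.
20*log₁₀(0.002206) = -53.13 dB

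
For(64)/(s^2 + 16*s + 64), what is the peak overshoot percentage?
Standard form: ωn²/(s²+2ζωn·s+ωn²) → ωn = 8, ζ = 1.
ζ ≥ 1, so the response is non-oscillatory: peak overshoot = 0%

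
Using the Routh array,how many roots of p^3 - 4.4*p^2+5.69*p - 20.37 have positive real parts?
Routh array:
p^3: [1, 5.69]; p^2: [-4.4, -20.37]; p^1: [1.06045]; p^0: [-20.37]
First column: [1, -4.4, 1.06045, -20.37]. Sign changes = RHP roots = 3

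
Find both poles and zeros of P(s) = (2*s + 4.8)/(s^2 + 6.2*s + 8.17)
Set denominator = 0: s^2 + 6.2*s + 8.17 = (s + 4.3)(s + 1.9) = 0 → Poles: -1.9, -4.3
Set numerator = 0: 2*s + 4.8 = 0 → Zeros: -2.4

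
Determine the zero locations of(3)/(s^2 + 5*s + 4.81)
Numerator is a nonzero constant (3) → Zeros: none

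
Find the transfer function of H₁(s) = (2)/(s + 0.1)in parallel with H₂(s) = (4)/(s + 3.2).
Parallel: H = H₁ + H₂ = (n₁·d₂ + n₂·d₁)/(d₁·d₂).
n₁·d₂ = 2*s + 6.4. n₂·d₁ = 4*s + 0.4. Sum = 6*s + 6.8. d₁·d₂ = s^2 + 3.3*s + 0.32.
H(s) = (6*s + 6.8)/(s^2 + 3.3*s + 0.32)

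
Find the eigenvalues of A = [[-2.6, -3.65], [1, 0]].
Eigenvalues solve det(λI - A) = 0.
Characteristic polynomial: λ^2 + 2.6*λ + 3.65 = 0.
Roots: -1.3 + 1.4j, -1.3 - 1.4j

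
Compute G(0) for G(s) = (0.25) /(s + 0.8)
DC gain = G(0) = num(0)/den(0) = 0.25/0.8 = 0.3125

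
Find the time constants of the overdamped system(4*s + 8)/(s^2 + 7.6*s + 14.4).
Overdamped: real poles at -4, -3.6. τ = -1/pole → τ₁ = 0.25, τ₂ = 0.2778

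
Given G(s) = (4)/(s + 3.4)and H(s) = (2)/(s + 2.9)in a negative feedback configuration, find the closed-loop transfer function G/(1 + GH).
Closed-loop T = G/(1+GH).
Numerator: G_num * H_den = 4*s + 11.6.
Denominator: G_den * H_den + G_num * H_num = (s^2 + 6.3*s + 9.86) + (8) = s^2 + 6.3*s + 17.86.
T(s) = (4*s + 11.6)/(s^2 + 6.3*s + 17.86)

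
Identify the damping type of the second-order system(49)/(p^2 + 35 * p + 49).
Standard form: ωn²/(p²+2ζωn·p+ωn²) gives ωn=7, ζ=2.5.
Overdamped (ζ = 2.5 > 1)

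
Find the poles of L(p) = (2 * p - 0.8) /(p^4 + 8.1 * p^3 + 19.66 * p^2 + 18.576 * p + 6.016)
Set denominator = 0: p^4 + 8.1*p^3 + 19.66*p^2 + 18.576*p + 6.016 = (p + 1.6)(p + 1)(p + 0.8)(p + 4.7) = 0 → Poles: -0.8, -1, -1.6, -4.7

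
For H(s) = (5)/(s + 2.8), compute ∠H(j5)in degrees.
Substitute s = j*5: H(j5) = 0.426309 - 0.761267j.
∠H(j5) = atan2(Im, Re) = atan2(-0.761267, 0.426309) = -60.75°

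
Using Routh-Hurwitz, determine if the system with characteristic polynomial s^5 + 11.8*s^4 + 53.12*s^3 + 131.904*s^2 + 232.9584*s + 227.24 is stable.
Routh array:
s^5: [1, 53.12, 232.9584]; s^4: [11.8, 131.904, 227.24]; s^3: [41.9417, 213.701]; s^2: [71.7808, 227.24]; s^1: [80.9239]; s^0: [227.24]
First column: [1, 11.8, 41.9417, 71.7808, 80.9239, 227.24]. Sign changes = 0.
Yes, stable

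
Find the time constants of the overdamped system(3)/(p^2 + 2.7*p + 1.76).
Overdamped: real poles at -1.6, -1.1. τ = -1/pole → τ₁ = 0.625, τ₂ = 0.9091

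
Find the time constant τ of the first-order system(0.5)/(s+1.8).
First-order system: τ = -1/pole. Pole = -1.8. τ = -1/(-1.8) = 0.5556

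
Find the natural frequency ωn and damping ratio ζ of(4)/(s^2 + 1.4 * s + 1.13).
Underdamped: complex pole -0.7 + 0.8j. ωn = |pole| = 1.063, ζ = -Re(pole)/ωn = 0.6585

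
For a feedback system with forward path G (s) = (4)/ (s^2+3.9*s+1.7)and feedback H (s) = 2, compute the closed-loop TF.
Closed-loop T = G/(1+GH).
Numerator: G_num * H_den = 4.
Denominator: G_den * H_den + G_num * H_num = (s^2 + 3.9*s + 1.7) + (8) = s^2 + 3.9*s + 9.7.
T(s) = (4)/(s^2 + 3.9*s + 9.7)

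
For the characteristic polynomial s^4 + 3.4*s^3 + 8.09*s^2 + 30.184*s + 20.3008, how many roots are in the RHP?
s^4 + 3.4*s^3 + 8.09*s^2 + 30.184*s + 20.3008 = (s + 3.2)(s + 0.8)(s^2 - 0.6*s + 7.93). Poles: -0.8, -3.2, 0.3 + 2.8j, 0.3 - 2.8j. RHP poles (Re>0): 2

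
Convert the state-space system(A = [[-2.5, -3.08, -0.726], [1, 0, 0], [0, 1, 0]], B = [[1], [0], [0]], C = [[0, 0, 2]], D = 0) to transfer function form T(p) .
T(p) = C(pI - A)⁻¹B + D.
Characteristic polynomial det(pI - A) = p^3 + 2.5*p^2 + 3.08*p + 0.726.
Numerator from C·adj(pI-A)·B + D·det(pI-A) = 2.
T(p) = (2)/(p^3 + 2.5*p^2 + 3.08*p + 0.726)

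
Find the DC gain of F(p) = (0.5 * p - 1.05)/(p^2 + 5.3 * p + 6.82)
DC gain = F(0) = num(0)/den(0) = -1.05/6.82 = -0.154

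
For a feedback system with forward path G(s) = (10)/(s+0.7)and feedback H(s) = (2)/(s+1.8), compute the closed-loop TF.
Closed-loop T = G/(1+GH).
Numerator: G_num * H_den = 10*s + 18.
Denominator: G_den * H_den + G_num * H_num = (s^2 + 2.5*s + 1.26) + (20) = s^2 + 2.5*s + 21.26.
T(s) = (10*s + 18)/(s^2 + 2.5*s + 21.26)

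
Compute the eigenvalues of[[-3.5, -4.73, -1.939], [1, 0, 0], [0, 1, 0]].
Eigenvalues solve det(λI - A) = 0.
Characteristic polynomial: λ^3 + 3.5*λ^2 + 4.73*λ + 1.939 = 0.
Factor: (λ + 0.7)(λ^2 + 2.8*λ + 2.77) = 0.
Roots: -0.7, -1.4 + 0.9j, -1.4 - 0.9j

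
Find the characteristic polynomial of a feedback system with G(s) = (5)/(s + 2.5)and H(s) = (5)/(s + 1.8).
Characteristic poly = G_den * H_den + G_num * H_num = (s^2 + 4.3*s + 4.5) + (25) = s^2 + 4.3*s + 29.5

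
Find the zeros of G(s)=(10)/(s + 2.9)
Numerator is a nonzero constant (10) → Zeros: none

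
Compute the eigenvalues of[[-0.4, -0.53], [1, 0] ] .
Eigenvalues solve det(λI - A) = 0.
Characteristic polynomial: λ^2 + 0.4*λ + 0.53 = 0.
Roots: -0.2 + 0.7j, -0.2 - 0.7j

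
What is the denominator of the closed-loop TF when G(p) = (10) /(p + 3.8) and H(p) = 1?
Characteristic poly = G_den * H_den + G_num * H_num = (p + 3.8) + (10) = p + 13.8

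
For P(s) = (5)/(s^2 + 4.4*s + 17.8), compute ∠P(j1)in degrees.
Substitute s = j*1: P(j1) = 0.278515 - 0.0729443j.
∠P(j1) = atan2(Im, Re) = atan2(-0.0729443, 0.278515) = -14.68°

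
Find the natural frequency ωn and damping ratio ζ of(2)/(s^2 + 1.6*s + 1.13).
Underdamped: complex pole -0.8 + 0.7j. ωn = |pole| = 1.063, ζ = -Re(pole)/ωn = 0.7526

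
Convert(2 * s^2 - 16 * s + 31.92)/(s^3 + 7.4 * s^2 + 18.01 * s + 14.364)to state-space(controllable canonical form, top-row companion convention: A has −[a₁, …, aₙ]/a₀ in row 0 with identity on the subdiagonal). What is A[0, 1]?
Reachable canonical form for den = s^3 + 7.4*s^2 + 18.01*s + 14.364: top row of A = -[a₁,a₂,...,aₙ]/a₀, ones on the subdiagonal, zeros elsewhere.
A = [[-7.4, -18.01, -14.364], [1, 0, 0], [0, 1, 0]].
A[0,1] = -18.01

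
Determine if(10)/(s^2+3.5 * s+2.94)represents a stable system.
Denominator: s^2 + 3.5*s + 2.94 = (s + 2.1)(s + 1.4). Poles: -1.4, -2.1. All Re(p)<0: Yes (stable)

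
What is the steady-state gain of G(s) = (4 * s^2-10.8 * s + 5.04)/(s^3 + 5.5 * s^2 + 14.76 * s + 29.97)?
DC gain = G(0) = num(0)/den(0) = 5.04/29.97 = 0.1682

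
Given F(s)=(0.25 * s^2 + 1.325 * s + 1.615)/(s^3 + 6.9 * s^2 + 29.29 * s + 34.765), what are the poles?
Set denominator = 0: s^3 + 6.9*s^2 + 29.29*s + 34.765 = (s + 1.7)(s^2 + 5.2*s + 20.45) = 0 → Poles: -1.7, -2.6 + 3.7j, -2.6 - 3.7j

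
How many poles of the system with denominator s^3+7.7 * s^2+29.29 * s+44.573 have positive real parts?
s^3 + 7.7*s^2 + 29.29*s + 44.573 = (s + 2.9)(s^2 + 4.8*s + 15.37). Poles: -2.4 + 3.1j, -2.4 - 3.1j, -2.9. RHP poles (Re>0): 0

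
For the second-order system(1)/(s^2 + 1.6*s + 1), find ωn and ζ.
Standard form: ωn²/(s²+2ζωn·s+ωn²).
const=1=ωn² → ωn=1, s coeff=1.6=2ζωn → ζ=0.8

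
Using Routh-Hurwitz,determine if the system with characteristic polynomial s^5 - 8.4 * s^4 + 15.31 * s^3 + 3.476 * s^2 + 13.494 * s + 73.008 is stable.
Routh array:
s^5: [1, 15.31, 13.494]; s^4: [-8.4, 3.476, 73.008]; s^3: [15.7238, 22.1854]; s^2: [15.3279, 73.008]; s^1: [-52.7081]; s^0: [73.008]
First column: [1, -8.4, 15.7238, 15.3279, -52.7081, 73.008]. Sign changes = 4.
No, unstable (4 RHP root(s))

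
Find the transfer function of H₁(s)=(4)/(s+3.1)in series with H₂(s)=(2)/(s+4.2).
Series: H = H₁ · H₂ = (n₁·n₂)/(d₁·d₂).
Num: n₁·n₂ = 8. Den: d₁·d₂ = s^2 + 7.3*s + 13.02.
H(s) = (8)/(s^2 + 7.3*s + 13.02)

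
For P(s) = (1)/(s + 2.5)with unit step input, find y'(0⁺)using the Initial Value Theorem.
IVT: y'(0⁺) = lim_{s→∞} s²·Y(s) = lim_{s→∞} s·P(s).
deg(num) = 0, deg(den) = 1, relative degree = 1, so s·P(s) → (leading num)/(leading den) = 1/1 = 1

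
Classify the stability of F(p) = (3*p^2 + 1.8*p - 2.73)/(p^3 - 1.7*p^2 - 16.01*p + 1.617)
Denominator: p^3 - 1.7*p^2 - 16.01*p + 1.617 = (p - 4.9)(p - 0.1)(p + 3.3). Poles: -3.3, 0.1, 4.9. Unstable (2 pole(s) in RHP)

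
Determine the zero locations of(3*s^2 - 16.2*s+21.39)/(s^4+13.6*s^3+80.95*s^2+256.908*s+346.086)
Set numerator = 0: 3*s^2 - 16.2*s + 21.39 = 3*(s - 3.1)(s - 2.3) = 0 → Zeros: 2.3, 3.1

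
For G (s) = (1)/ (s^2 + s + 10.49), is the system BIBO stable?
Denominator: s^2 + s + 10.49. Poles: -0.5 + 3.2j, -0.5 - 3.2j. All Re(p)<0: Yes (stable)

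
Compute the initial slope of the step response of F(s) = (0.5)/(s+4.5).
IVT: y'(0⁺) = lim_{s→∞} s²·Y(s) = lim_{s→∞} s·F(s).
deg(num) = 0, deg(den) = 1, relative degree = 1, so s·F(s) → (leading num)/(leading den) = 0.5/1 = 0.5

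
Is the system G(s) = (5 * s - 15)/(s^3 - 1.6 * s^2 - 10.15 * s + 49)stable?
Denominator: s^3 - 1.6*s^2 - 10.15*s + 49 = (s + 4)(s^2 - 5.6*s + 12.25). Poles: -4, 2.8 + 2.1j, 2.8 - 2.1j. All Re(p)<0: No (unstable)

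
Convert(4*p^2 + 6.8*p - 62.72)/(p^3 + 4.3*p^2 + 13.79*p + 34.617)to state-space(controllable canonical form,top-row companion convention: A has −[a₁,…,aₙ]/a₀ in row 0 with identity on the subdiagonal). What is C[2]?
Reachable canonical form: C = numerator coefficients (right-aligned, zero-padded to length n).
num = 4*p^2 + 6.8*p - 62.72, C = [[4, 6.8, -62.72]].
C[2] = -62.72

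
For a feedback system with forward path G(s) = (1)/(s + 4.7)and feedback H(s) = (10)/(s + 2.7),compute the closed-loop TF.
Closed-loop T = G/(1+GH).
Numerator: G_num * H_den = s + 2.7.
Denominator: G_den * H_den + G_num * H_num = (s^2 + 7.4*s + 12.69) + (10) = s^2 + 7.4*s + 22.69.
T(s) = (s + 2.7)/(s^2 + 7.4*s + 22.69)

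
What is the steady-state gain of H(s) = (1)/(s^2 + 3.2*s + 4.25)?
DC gain = H(0) = num(0)/den(0) = 1/4.25 = 0.2353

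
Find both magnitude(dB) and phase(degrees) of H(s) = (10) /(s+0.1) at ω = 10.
Substitute s = j*10: H(j10) = 0.009999 - 0.9999j.
|H| = 20*log₁₀(sqrt(Re²+Im²)) = -0.00 dB.
∠H = atan2(Im, Re) = -89.43°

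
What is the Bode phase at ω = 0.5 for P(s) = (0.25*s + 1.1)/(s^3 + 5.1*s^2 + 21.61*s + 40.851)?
Substitute s = j*0.5: P(j0.5) = 0.0267024 - 0.00404744j.
∠P(j0.5) = atan2(Im, Re) = atan2(-0.00404744, 0.0267024) = -8.62°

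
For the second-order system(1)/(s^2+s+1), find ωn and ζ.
Standard form: ωn²/(s²+2ζωn·s+ωn²).
const=1=ωn² → ωn=1, s coeff=1=2ζωn → ζ=0.5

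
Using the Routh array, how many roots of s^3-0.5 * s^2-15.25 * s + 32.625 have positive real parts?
Routh array:
s^3: [1, -15.25]; s^2: [-0.5, 32.625]; s^1: [50]; s^0: [32.625]
First column: [1, -0.5, 50, 32.625]. Sign changes = RHP roots = 2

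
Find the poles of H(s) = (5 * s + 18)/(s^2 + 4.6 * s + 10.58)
Set denominator = 0: s^2 + 4.6*s + 10.58 = 0 → Poles: -2.3 + 2.3j, -2.3 - 2.3j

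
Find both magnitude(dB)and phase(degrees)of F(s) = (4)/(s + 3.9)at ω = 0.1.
Substitute s = j*0.1: F(j0.1) = 1.02497 - 0.0262812j.
|F| = 20*log₁₀(sqrt(Re²+Im²)) = 0.22 dB.
∠F = atan2(Im, Re) = -1.47°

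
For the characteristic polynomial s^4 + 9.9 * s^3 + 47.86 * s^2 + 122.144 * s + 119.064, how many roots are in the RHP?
s^4 + 9.9*s^3 + 47.86*s^2 + 122.144*s + 119.064 = (s + 3.3)(s + 2.2)(s^2 + 4.4*s + 16.4). Poles: -2.2, -2.2 + 3.4j, -2.2 - 3.4j, -3.3. RHP poles (Re>0): 0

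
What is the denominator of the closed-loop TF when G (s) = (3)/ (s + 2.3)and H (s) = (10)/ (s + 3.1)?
Characteristic poly = G_den * H_den + G_num * H_num = (s^2 + 5.4*s + 7.13) + (30) = s^2 + 5.4*s + 37.13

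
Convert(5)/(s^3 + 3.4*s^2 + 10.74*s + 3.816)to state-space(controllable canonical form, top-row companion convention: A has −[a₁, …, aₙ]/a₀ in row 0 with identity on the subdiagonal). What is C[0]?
Reachable canonical form: C = numerator coefficients (right-aligned, zero-padded to length n).
num = 5, C = [[0, 0, 5]].
C[0] = 0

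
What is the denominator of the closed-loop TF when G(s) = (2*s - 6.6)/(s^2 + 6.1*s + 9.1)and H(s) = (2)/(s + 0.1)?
Characteristic poly = G_den * H_den + G_num * H_num = (s^3 + 6.2*s^2 + 9.71*s + 0.91) + (4*s - 13.2) = s^3 + 6.2*s^2 + 13.71*s - 12.29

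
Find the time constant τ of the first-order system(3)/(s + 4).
First-order system: τ = -1/pole. Pole = -4. τ = -1/(-4) = 0.25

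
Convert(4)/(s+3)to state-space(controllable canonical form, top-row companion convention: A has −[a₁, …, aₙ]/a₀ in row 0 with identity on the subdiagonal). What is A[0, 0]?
Reachable canonical form for den = s + 3: top row of A = -[a₁,a₂,...,aₙ]/a₀, ones on the subdiagonal, zeros elsewhere.
A = [[-3]].
A[0,0] = -3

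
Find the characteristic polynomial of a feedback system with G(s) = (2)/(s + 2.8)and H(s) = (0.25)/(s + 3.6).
Characteristic poly = G_den * H_den + G_num * H_num = (s^2 + 6.4*s + 10.08) + (0.5) = s^2 + 6.4*s + 10.58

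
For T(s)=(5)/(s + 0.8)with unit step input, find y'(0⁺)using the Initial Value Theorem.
IVT: y'(0⁺) = lim_{s→∞} s²·Y(s) = lim_{s→∞} s·T(s).
deg(num) = 0, deg(den) = 1, relative degree = 1, so s·T(s) → (leading num)/(leading den) = 5/1 = 5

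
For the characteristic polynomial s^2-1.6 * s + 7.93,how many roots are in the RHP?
Poles: 0.8 + 2.7j, 0.8 - 2.7j. RHP poles (Re>0): 2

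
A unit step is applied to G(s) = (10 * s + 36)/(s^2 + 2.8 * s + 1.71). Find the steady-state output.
FVT: lim_{t→∞} y(t) = lim_{s→0} s*Y(s) where Y(s) = G(s)/s.
= lim_{s→0} G(s) = G(0) = num(0)/den(0) = 36/1.71 = 21.05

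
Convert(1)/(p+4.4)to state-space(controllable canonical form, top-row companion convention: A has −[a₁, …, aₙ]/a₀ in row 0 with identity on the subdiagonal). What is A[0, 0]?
Reachable canonical form for den = p + 4.4: top row of A = -[a₁,a₂,...,aₙ]/a₀, ones on the subdiagonal, zeros elsewhere.
A = [[-4.4]].
A[0,0] = -4.4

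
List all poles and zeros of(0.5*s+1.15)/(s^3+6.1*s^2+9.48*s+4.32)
Set denominator = 0: s^3 + 6.1*s^2 + 9.48*s + 4.32 = (s + 0.9)(s + 4)(s + 1.2) = 0 → Poles: -0.9, -1.2, -4
Set numerator = 0: 0.5*s + 1.15 = 0 → Zeros: -2.3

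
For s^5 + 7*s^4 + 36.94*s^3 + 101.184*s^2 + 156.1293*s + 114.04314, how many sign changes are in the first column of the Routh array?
Routh array:
s^5: [1, 36.94, 156.1293]; s^4: [7, 101.184, 114.04314]; s^3: [22.4851, 139.837]; s^2: [57.6503, 114.04314]; s^1: [95.3576]; s^0: [114.04314]
First column: [1, 7, 22.4851, 57.6503, 95.3576, 114.04314]. Sign changes = 0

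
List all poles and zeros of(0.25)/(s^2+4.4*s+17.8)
Set denominator = 0: s^2 + 4.4*s + 17.8 = 0 → Poles: -2.2 + 3.6j, -2.2 - 3.6j
Numerator is a nonzero constant (0.25) → Zeros: none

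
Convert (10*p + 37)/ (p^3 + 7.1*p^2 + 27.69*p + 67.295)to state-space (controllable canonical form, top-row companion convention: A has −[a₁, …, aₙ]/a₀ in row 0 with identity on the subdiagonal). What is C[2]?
Reachable canonical form: C = numerator coefficients (right-aligned, zero-padded to length n).
num = 10*p + 37, C = [[0, 10, 37]].
C[2] = 37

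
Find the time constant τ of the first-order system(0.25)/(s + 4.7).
First-order system: τ = -1/pole. Pole = -4.7. τ = -1/(-4.7) = 0.2128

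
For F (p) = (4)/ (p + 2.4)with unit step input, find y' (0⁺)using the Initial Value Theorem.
IVT: y'(0⁺) = lim_{p→∞} p²·Y(p) = lim_{p→∞} p·F(p).
deg(num) = 0, deg(den) = 1, relative degree = 1, so p·F(p) → (leading num)/(leading den) = 4/1 = 4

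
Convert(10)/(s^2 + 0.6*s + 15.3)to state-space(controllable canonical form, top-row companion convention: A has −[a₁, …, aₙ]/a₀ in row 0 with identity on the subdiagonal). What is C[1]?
Reachable canonical form: C = numerator coefficients (right-aligned, zero-padded to length n).
num = 10, C = [[0, 10]].
C[1] = 10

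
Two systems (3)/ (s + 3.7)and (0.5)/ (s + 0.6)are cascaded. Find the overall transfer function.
Series: H = H₁ · H₂ = (n₁·n₂)/(d₁·d₂).
Num: n₁·n₂ = 1.5. Den: d₁·d₂ = s^2 + 4.3*s + 2.22.
H(s) = (1.5)/(s^2 + 4.3*s + 2.22)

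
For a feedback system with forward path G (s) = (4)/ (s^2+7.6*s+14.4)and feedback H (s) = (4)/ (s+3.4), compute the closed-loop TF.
Closed-loop T = G/(1+GH).
Numerator: G_num * H_den = 4*s + 13.6.
Denominator: G_den * H_den + G_num * H_num = (s^3 + 11*s^2 + 40.24*s + 48.96) + (16) = s^3 + 11*s^2 + 40.24*s + 64.96.
T(s) = (4*s + 13.6)/(s^3 + 11*s^2 + 40.24*s + 64.96)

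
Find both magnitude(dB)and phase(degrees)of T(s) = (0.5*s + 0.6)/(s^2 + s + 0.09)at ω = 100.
Substitute s = j*100: T(j100) = -9.99864e-06 - 0.00500014j.
|T| = 20*log₁₀(sqrt(Re²+Im²)) = -46.02 dB.
∠T = atan2(Im, Re) = -90.11°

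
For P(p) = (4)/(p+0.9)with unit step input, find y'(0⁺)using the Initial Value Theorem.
IVT: y'(0⁺) = lim_{p→∞} p²·Y(p) = lim_{p→∞} p·P(p).
deg(num) = 0, deg(den) = 1, relative degree = 1, so p·P(p) → (leading num)/(leading den) = 4/1 = 4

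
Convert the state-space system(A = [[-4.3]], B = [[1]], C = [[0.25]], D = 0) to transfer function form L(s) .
L(s) = C(sI - A)⁻¹B + D.
Characteristic polynomial det(sI - A) = s + 4.3.
Numerator from C·adj(sI-A)·B + D·det(sI-A) = 0.25.
L(s) = (0.25)/(s + 4.3)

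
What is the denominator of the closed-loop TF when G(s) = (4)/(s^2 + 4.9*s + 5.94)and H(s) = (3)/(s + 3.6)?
Characteristic poly = G_den * H_den + G_num * H_num = (s^3 + 8.5*s^2 + 23.58*s + 21.384) + (12) = s^3 + 8.5*s^2 + 23.58*s + 33.384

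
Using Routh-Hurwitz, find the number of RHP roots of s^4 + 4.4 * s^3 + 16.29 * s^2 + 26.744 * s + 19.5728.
Routh array:
s^4: [1, 16.29, 19.5728]; s^3: [4.4, 26.744]; s^2: [10.2118, 19.5728]; s^1: [18.3106]; s^0: [19.5728]
First column: [1, 4.4, 10.2118, 18.3106, 19.5728]. Sign changes = RHP roots = 0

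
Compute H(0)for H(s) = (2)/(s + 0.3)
DC gain = H(0) = num(0)/den(0) = 2/0.3 = 6.667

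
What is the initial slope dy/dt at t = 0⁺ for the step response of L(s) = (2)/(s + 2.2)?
IVT: y'(0⁺) = lim_{s→∞} s²·Y(s) = lim_{s→∞} s·L(s).
deg(num) = 0, deg(den) = 1, relative degree = 1, so s·L(s) → (leading num)/(leading den) = 2/1 = 2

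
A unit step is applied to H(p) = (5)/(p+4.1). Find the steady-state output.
FVT: lim_{t→∞} y(t) = lim_{p→0} p*Y(p) where Y(p) = H(p)/p.
= lim_{p→0} H(p) = H(0) = num(0)/den(0) = 5/4.1 = 1.22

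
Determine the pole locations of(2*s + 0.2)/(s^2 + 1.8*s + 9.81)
Set denominator = 0: s^2 + 1.8*s + 9.81 = 0 → Poles: -0.9 + 3j, -0.9 - 3j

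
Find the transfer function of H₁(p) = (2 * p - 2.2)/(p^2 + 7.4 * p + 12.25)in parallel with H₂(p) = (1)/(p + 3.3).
Parallel: H = H₁ + H₂ = (n₁·d₂ + n₂·d₁)/(d₁·d₂).
n₁·d₂ = 2*p^2 + 4.4*p - 7.26. n₂·d₁ = p^2 + 7.4*p + 12.25. Sum = 3*p^2 + 11.8*p + 4.99. d₁·d₂ = p^3 + 10.7*p^2 + 36.67*p + 40.425.
H(p) = (3*p^2 + 11.8*p + 4.99)/(p^3 + 10.7*p^2 + 36.67*p + 40.425)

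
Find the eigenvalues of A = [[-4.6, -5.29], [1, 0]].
Eigenvalues solve det(λI - A) = 0.
Characteristic polynomial: λ^2 + 4.6*λ + 5.29 = 0.
Factor: (λ + 2.3)(λ + 2.3) = 0.
Roots: -2.3, -2.3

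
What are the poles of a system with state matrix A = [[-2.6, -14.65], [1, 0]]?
Eigenvalues solve det(λI - A) = 0.
Characteristic polynomial: λ^2 + 2.6*λ + 14.65 = 0.
Roots: -1.3 + 3.6j, -1.3 - 3.6j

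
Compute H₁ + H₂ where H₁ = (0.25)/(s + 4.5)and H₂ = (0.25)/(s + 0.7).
Parallel: H = H₁ + H₂ = (n₁·d₂ + n₂·d₁)/(d₁·d₂).
n₁·d₂ = 0.25*s + 0.175. n₂·d₁ = 0.25*s + 1.125. Sum = 0.5*s + 1.3. d₁·d₂ = s^2 + 5.2*s + 3.15.
H(s) = (0.5*s + 1.3)/(s^2 + 5.2*s + 3.15)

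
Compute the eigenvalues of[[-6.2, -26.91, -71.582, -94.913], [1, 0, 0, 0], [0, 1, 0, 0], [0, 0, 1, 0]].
Eigenvalues solve det(λI - A) = 0.
Characteristic polynomial: λ^4 + 6.2*λ^3 + 26.91*λ^2 + 71.582*λ + 94.913 = 0.
Factor: (λ^2 + 4.8*λ + 7.45)(λ^2 + 1.4*λ + 12.74) = 0.
Roots: -0.7 + 3.5j, -0.7 - 3.5j, -2.4 + 1.3j, -2.4 - 1.3j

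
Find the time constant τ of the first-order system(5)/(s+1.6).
First-order system: τ = -1/pole. Pole = -1.6. τ = -1/(-1.6) = 0.625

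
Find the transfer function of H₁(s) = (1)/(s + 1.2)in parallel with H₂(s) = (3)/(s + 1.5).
Parallel: H = H₁ + H₂ = (n₁·d₂ + n₂·d₁)/(d₁·d₂).
n₁·d₂ = s + 1.5. n₂·d₁ = 3*s + 3.6. Sum = 4*s + 5.1. d₁·d₂ = s^2 + 2.7*s + 1.8.
H(s) = (4*s + 5.1)/(s^2 + 2.7*s + 1.8)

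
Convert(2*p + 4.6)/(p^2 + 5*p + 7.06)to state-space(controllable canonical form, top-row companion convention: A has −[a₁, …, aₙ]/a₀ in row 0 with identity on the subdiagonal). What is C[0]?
Reachable canonical form: C = numerator coefficients (right-aligned, zero-padded to length n).
num = 2*p + 4.6, C = [[2, 4.6]].
C[0] = 2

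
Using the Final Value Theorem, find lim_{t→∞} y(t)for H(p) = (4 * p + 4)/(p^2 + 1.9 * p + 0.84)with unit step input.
FVT: lim_{t→∞} y(t) = lim_{p→0} p*Y(p) where Y(p) = H(p)/p.
= lim_{p→0} H(p) = H(0) = num(0)/den(0) = 4/0.84 = 4.762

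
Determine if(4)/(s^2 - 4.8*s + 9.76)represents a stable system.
Denominator: s^2 - 4.8*s + 9.76. Poles: 2.4 + 2j, 2.4 - 2j. All Re(p)<0: No (unstable)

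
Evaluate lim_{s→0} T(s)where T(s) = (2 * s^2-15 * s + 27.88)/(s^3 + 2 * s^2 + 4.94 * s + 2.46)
DC gain = T(0) = num(0)/den(0) = 27.88/2.46 = 11.33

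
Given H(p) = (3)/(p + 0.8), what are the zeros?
Numerator is a nonzero constant (3) → Zeros: none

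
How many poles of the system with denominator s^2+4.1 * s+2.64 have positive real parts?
s^2 + 4.1*s + 2.64 = (s + 3.3)(s + 0.8). Poles: -0.8, -3.3. RHP poles (Re>0): 0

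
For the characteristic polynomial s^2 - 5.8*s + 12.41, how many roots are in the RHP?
Poles: 2.9 + 2j, 2.9 - 2j. RHP poles (Re>0): 2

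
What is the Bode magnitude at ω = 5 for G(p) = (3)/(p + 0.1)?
Substitute p = j*5: G(j5) = 0.0119952 - 0.59976j.
|G(j5)| = sqrt(Re² + Im²) = 0.5999.
20*log₁₀(0.5999) = -4.44 dB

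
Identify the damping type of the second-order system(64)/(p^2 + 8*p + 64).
Standard form: ωn²/(p²+2ζωn·p+ωn²) gives ωn=8, ζ=0.5.
Underdamped (ζ = 0.5 < 1)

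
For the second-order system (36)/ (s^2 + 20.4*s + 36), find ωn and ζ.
Standard form: ωn²/(s²+2ζωn·s+ωn²).
const=36=ωn² → ωn=6, s coeff=20.4=2ζωn → ζ=1.7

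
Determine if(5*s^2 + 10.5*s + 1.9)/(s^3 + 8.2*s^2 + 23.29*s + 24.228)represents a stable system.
Denominator: s^3 + 8.2*s^2 + 23.29*s + 24.228 = (s + 3.6)(s^2 + 4.6*s + 6.73). Poles: -2.3 + 1.2j, -2.3 - 1.2j, -3.6. All Re(p)<0: Yes (stable)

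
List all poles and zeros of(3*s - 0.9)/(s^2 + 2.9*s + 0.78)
Set denominator = 0: s^2 + 2.9*s + 0.78 = (s + 0.3)(s + 2.6) = 0 → Poles: -0.3, -2.6
Set numerator = 0: 3*s - 0.9 = 0 → Zeros: 0.3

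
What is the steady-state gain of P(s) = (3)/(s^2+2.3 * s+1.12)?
DC gain = P(0) = num(0)/den(0) = 3/1.12 = 2.679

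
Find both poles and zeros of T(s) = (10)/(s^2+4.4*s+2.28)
Set denominator = 0: s^2 + 4.4*s + 2.28 = (s + 3.8)(s + 0.6) = 0 → Poles: -0.6, -3.8
Numerator is a nonzero constant (10) → Zeros: none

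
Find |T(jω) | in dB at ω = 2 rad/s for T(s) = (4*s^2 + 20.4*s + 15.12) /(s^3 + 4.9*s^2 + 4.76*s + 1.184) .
Substitute s = j*2: T(j2) = 0.229082 - 2.19656j.
|T(j2)| = sqrt(Re² + Im²) = 2.208.
20*log₁₀(2.208) = 6.88 dB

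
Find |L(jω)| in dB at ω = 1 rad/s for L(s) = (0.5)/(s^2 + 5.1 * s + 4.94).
Substitute s = j*1: L(j1) = 0.0474315 - 0.0613961j.
|L(j1)| = sqrt(Re² + Im²) = 0.07758.
20*log₁₀(0.07758) = -22.20 dB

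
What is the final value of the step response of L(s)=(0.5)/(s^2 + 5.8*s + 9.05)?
FVT: lim_{t→∞} y(t) = lim_{s→0} s*Y(s) where Y(s) = L(s)/s.
= lim_{s→0} L(s) = L(0) = num(0)/den(0) = 0.5/9.05 = 0.05525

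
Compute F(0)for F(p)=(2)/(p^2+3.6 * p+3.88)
DC gain = F(0) = num(0)/den(0) = 2/3.88 = 0.5155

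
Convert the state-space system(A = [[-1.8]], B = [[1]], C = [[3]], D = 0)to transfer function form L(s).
L(s) = C(sI - A)⁻¹B + D.
Characteristic polynomial det(sI - A) = s + 1.8.
Numerator from C·adj(sI-A)·B + D·det(sI-A) = 3.
L(s) = (3)/(s + 1.8)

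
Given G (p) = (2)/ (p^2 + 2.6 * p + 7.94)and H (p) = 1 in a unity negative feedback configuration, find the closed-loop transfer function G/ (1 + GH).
Closed-loop T = G/(1+GH).
Numerator: G_num * H_den = 2.
Denominator: G_den * H_den + G_num * H_num = (p^2 + 2.6*p + 7.94) + (2) = p^2 + 2.6*p + 9.94.
T(p) = (2)/(p^2 + 2.6*p + 9.94)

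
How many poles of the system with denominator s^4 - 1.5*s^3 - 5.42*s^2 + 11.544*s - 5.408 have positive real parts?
s^4 - 1.5*s^3 - 5.42*s^2 + 11.544*s - 5.408 = (s - 1.3)(s - 0.8)(s - 2)(s + 2.6). Poles: -2.6, 0.8, 1.3, 2. RHP poles (Re>0): 3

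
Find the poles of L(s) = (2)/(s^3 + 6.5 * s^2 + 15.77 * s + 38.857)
Set denominator = 0: s^3 + 6.5*s^2 + 15.77*s + 38.857 = (s + 4.9)(s^2 + 1.6*s + 7.93) = 0 → Poles: -0.8 + 2.7j, -0.8 - 2.7j, -4.9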